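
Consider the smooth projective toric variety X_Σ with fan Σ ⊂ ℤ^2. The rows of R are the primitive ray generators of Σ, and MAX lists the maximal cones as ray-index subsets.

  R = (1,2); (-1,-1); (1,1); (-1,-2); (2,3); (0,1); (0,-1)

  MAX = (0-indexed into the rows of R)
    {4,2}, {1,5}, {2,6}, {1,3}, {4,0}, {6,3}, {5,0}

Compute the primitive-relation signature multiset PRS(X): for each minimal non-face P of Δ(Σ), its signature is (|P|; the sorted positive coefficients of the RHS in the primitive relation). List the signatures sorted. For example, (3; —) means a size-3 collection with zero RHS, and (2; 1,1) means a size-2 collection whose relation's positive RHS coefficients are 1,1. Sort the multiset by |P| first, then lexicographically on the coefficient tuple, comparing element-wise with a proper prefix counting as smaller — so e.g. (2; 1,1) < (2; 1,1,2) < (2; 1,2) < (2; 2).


14 minimal non-faces of Δ(Σ) (on 7 rays):

  P={0,3}:  v_{0} + v_{3} = 0  so sig = (2; —)
  P={1,2}:  v_{1} + v_{2} = 0  so sig = (2; —)
  P={5,6}:  v_{5} + v_{6} = 0  so sig = (2; —)
  P={0,1}:  v_{0} + v_{1} = v_{5}  so sig = (2; 1)
  P={0,2}:  v_{0} + v_{2} = v_{4}  so sig = (2; 1)
  P={0,6}:  v_{0} + v_{6} = v_{2}  so sig = (2; 1)
  P={1,4}:  v_{1} + v_{4} = v_{0}  so sig = (2; 1)
  P={1,6}:  v_{1} + v_{6} = v_{3}  so sig = (2; 1)
  P={2,3}:  v_{2} + v_{3} = v_{6}  so sig = (2; 1)
  P={2,5}:  v_{2} + v_{5} = v_{0}  so sig = (2; 1)
  P={3,4}:  v_{3} + v_{4} = v_{2}  so sig = (2; 1)
  P={3,5}:  v_{3} + v_{5} = v_{1}  so sig = (2; 1)
  P={4,5}:  v_{4} + v_{5} = 2·v_{0}  so sig = (2; 2)
  P={4,6}:  v_{4} + v_{6} = 2·v_{2}  so sig = (2; 2)

Sorted signature multiset PRS(X):
{ (2; —) ×3,  (2; 1) ×9,  (2; 2) ×2 }


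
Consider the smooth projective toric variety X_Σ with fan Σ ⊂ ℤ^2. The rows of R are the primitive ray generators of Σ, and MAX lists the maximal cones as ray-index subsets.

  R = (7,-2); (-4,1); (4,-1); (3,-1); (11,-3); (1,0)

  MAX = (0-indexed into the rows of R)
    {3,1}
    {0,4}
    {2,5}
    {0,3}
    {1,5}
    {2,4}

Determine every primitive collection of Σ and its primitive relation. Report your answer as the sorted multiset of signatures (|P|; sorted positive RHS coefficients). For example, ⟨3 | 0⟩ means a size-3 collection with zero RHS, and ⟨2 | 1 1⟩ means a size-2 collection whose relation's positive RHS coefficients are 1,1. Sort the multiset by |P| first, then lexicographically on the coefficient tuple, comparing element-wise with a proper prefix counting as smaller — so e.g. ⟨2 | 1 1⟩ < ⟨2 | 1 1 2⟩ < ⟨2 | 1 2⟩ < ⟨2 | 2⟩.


Σ has 9 primitive collections:

  • {1,2}:  v_{1} + v_{2} = 0  so sig = ⟨2 | 0⟩
  • {0,1}:  v_{0} + v_{1} = v_{3}  so sig = ⟨2 | 1⟩
  • {0,2}:  v_{0} + v_{2} = v_{4}  so sig = ⟨2 | 1⟩
  • {1,4}:  v_{1} + v_{4} = v_{0}  so sig = ⟨2 | 1⟩
  • {2,3}:  v_{2} + v_{3} = v_{0}  so sig = ⟨2 | 1⟩
  • {3,5}:  v_{3} + v_{5} = v_{2}  so sig = ⟨2 | 1⟩
  • {0,5}:  v_{0} + v_{5} = 2·v_{2}  so sig = ⟨2 | 2⟩
  • {3,4}:  v_{3} + v_{4} = 2·v_{0}  so sig = ⟨2 | 2⟩
  • {4,5}:  v_{4} + v_{5} = 3·v_{2}  so sig = ⟨2 | 3⟩

Hence PRS(X_Σ) =
    ⟨2 | 0⟩
    ⟨2 | 1⟩
    ⟨2 | 1⟩
    ⟨2 | 1⟩
    ⟨2 | 1⟩
    ⟨2 | 1⟩
    ⟨2 | 2⟩
    ⟨2 | 2⟩
    ⟨2 | 3⟩


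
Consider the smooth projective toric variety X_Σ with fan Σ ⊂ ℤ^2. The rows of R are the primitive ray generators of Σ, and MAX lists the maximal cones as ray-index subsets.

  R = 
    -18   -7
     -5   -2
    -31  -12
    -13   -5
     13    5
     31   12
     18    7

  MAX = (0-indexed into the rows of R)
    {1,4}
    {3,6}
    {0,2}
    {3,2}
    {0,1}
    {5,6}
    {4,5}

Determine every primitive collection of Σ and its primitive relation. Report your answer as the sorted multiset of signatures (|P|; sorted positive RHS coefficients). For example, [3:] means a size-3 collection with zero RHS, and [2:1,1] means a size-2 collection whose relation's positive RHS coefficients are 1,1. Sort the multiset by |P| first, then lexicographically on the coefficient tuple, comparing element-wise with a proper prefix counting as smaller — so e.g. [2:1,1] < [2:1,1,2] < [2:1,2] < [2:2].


Σ has 14 primitive collections:

  {0,6}:  v_{0} + v_{6} = 0 — sig = [2:]
  {2,5}:  v_{2} + v_{5} = 0 — sig = [2:]
  {3,4}:  v_{3} + v_{4} = 0 — sig = [2:]
  {0,3}:  v_{0} + v_{3} = v_{2} — sig = [2:1]
  {0,4}:  v_{0} + v_{4} = v_{1} — sig = [2:1]
  {0,5}:  v_{0} + v_{5} = v_{4} — sig = [2:1]
  {1,3}:  v_{1} + v_{3} = v_{0} — sig = [2:1]
  {1,6}:  v_{1} + v_{6} = v_{4} — sig = [2:1]
  {2,4}:  v_{2} + v_{4} = v_{0} — sig = [2:1]
  {2,6}:  v_{2} + v_{6} = v_{3} — sig = [2:1]
  {3,5}:  v_{3} + v_{5} = v_{6} — sig = [2:1]
  {4,6}:  v_{4} + v_{6} = v_{5} — sig = [2:1]
  {1,2}:  v_{1} + v_{2} = 2·v_{0} — sig = [2:2]
  {1,5}:  v_{1} + v_{5} = 2·v_{4} — sig = [2:2]

Hence PRS(X_Σ) =
    [2:]
    [2:]
    [2:]
    [2:1]
    [2:1]
    [2:1]
    [2:1]
    [2:1]
    [2:1]
    [2:1]
    [2:1]
    [2:1]
    [2:2]
    [2:2]


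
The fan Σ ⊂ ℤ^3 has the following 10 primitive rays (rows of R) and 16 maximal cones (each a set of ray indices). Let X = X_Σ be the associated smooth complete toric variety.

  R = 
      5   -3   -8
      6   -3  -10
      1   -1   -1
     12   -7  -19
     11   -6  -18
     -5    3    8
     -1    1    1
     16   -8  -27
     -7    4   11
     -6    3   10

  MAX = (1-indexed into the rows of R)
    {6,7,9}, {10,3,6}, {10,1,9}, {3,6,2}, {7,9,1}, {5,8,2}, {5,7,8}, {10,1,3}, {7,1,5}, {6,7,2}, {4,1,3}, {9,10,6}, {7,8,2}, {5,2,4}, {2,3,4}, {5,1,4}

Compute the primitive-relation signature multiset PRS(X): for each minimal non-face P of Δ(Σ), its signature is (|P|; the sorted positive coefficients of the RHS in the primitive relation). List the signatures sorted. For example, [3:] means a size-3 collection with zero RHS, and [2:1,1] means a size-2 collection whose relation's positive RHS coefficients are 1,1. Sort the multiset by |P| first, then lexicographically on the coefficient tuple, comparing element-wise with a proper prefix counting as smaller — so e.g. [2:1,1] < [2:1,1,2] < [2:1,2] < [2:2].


Σ has 22 primitive collections:

  • {1,6}:  v_{1} + v_{6} = 0  so sig = [2:]
  • {2,10}:  v_{2} + v_{10} = 0  so sig = [2:]
  • {3,7}:  v_{3} + v_{7} = 0  so sig = [2:]
  • {1,2}:  v_{1} + v_{2} = v_{5}  so sig = [2:1]
  • {2,9}:  v_{2} + v_{9} = v_{7}  so sig = [2:1]
  • {3,5}:  v_{3} + v_{5} = v_{4}  so sig = [2:1]
  • {3,9}:  v_{3} + v_{9} = v_{10}  so sig = [2:1]
  • {4,7}:  v_{4} + v_{7} = v_{5}  so sig = [2:1]
  • {4,9}:  v_{4} + v_{9} = v_{1}  so sig = [2:1]
  • {5,6}:  v_{5} + v_{6} = v_{2}  so sig = [2:1]
  • {5,10}:  v_{5} + v_{10} = v_{1}  so sig = [2:1]
  • {7,10}:  v_{7} + v_{10} = v_{9}  so sig = [2:1]
  • {3,8}:  v_{3} + v_{8} = v_{2} + v_{5}  so sig = [2:1,1]
  • {4,6}:  v_{4} + v_{6} = v_{2} + v_{3}  so sig = [2:1,1]
  • {4,10}:  v_{4} + v_{10} = v_{1} + v_{3}  so sig = [2:1,1]
  • {5,9}:  v_{5} + v_{9} = v_{1} + v_{7}  so sig = [2:1,1]
  • {8,10}:  v_{8} + v_{10} = v_{5} + v_{7}  so sig = [2:1,1]
  • {1,8}:  v_{1} + v_{8} = 2·v_{5} + v_{7}  so sig = [2:1,2]
  • {4,8}:  v_{4} + v_{8} = v_{2} + 2·v_{5}  so sig = [2:1,2]
  • {6,8}:  v_{6} + v_{8} = 2·v_{2} + v_{7}  so sig = [2:1,2]
  • {8,9}:  v_{8} + v_{9} = v_{5} + 2·v_{7}  so sig = [2:1,2]
  • {2,5,7}:  v_{2} + v_{5} + v_{7} = v_{8}  so sig = [3:1]

Signatures (|P|; sorted positive RHS coefficients), sorted:
{ [2:] ×3,  [2:1] ×9,  [2:1,1] ×5,  [2:1,2] ×4,  [3:1] }


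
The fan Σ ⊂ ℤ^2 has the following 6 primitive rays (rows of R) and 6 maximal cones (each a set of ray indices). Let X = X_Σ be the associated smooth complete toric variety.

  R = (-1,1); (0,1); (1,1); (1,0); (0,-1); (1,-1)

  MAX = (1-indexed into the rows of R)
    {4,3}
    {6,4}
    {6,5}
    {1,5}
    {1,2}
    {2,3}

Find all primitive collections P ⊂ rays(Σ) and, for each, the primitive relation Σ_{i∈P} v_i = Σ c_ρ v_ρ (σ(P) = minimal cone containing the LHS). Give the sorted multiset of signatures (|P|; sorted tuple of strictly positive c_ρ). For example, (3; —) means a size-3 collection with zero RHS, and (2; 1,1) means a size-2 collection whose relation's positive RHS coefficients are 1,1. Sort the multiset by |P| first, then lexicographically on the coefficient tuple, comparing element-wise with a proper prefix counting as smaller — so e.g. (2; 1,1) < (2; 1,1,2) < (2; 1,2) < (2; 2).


Δ(Σ) — 6 vertices, 9 min non-faces:

  • {1,6}:  v_{1} + v_{6} = 0 ; sig = (2; —)
  • {2,5}:  v_{2} + v_{5} = 0 ; sig = (2; —)
  • {1,4}:  v_{1} + v_{4} = v_{2} ; sig = (2; 1)
  • {2,4}:  v_{2} + v_{4} = v_{3} ; sig = (2; 1)
  • {2,6}:  v_{2} + v_{6} = v_{4} ; sig = (2; 1)
  • {3,5}:  v_{3} + v_{5} = v_{4} ; sig = (2; 1)
  • {4,5}:  v_{4} + v_{5} = v_{6} ; sig = (2; 1)
  • {1,3}:  v_{1} + v_{3} = 2·v_{2} ; sig = (2; 2)
  • {3,6}:  v_{3} + v_{6} = 2·v_{4} ; sig = (2; 2)

so the primitive-relation signature multiset is
    |P|=2: 9 collections, coeffs (), (), (1), (1), (1), (1), (1), (2), (2)


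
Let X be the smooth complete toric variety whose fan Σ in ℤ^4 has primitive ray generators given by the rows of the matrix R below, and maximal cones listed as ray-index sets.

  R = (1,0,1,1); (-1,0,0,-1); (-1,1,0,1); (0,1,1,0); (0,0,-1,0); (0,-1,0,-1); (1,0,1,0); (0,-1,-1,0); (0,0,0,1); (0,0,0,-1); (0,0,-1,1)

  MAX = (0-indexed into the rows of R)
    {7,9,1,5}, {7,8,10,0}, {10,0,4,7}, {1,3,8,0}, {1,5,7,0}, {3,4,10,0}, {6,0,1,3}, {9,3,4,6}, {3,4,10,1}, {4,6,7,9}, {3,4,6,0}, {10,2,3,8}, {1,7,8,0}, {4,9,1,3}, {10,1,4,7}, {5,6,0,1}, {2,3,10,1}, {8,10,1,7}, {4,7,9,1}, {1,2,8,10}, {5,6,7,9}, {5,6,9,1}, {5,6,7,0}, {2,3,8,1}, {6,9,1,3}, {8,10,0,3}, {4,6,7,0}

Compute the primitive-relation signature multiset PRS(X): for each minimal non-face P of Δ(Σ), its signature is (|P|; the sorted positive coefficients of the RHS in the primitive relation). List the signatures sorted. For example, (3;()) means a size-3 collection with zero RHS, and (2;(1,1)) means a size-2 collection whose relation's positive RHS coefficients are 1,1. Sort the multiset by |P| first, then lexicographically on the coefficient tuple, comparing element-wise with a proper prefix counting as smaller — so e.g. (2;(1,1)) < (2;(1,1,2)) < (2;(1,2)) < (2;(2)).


Σ has 22 primitive collections:

  P = {3,7}:  v_{3} + v_{7} = 0  ⇒ sig = (2;())
  P = {8,9}:  v_{8} + v_{9} = 0  ⇒ sig = (2;())
  P = {0,9}:  v_{0} + v_{9} = v_{6}  ⇒ sig = (2;(1))
  P = {4,8}:  v_{4} + v_{8} = v_{10}  ⇒ sig = (2;(1))
  P = {5,10}:  v_{5} + v_{10} = v_{7}  ⇒ sig = (2;(1))
  P = {6,8}:  v_{6} + v_{8} = v_{0}  ⇒ sig = (2;(1))
  P = {9,10}:  v_{9} + v_{10} = v_{4}  ⇒ sig = (2;(1))
  P = {2,5}:  v_{2} + v_{5} = v_{1} + v_{8}  ⇒ sig = (2;(1,1))
  P = {2,6}:  v_{2} + v_{6} = v_{3} + v_{8}  ⇒ sig = (2;(1,1))
  P = {3,5}:  v_{3} + v_{5} = v_{1} + v_{6}  ⇒ sig = (2;(1,1))
  P = {4,5}:  v_{4} + v_{5} = v_{7} + v_{9}  ⇒ sig = (2;(1,1))
  P = {6,10}:  v_{6} + v_{10} = v_{0} + v_{4}  ⇒ sig = (2;(1,1))
  P = {2,7}:  v_{2} + v_{7} = v_{1} + v_{8} + v_{10}  ⇒ sig = (2;(1,1,1))
  P = {2,9}:  v_{2} + v_{9} = v_{1} + v_{3} + v_{10}  ⇒ sig = (2;(1,1,1))
  P = {5,8}:  v_{5} + v_{8} = v_{0} + v_{1} + v_{7}  ⇒ sig = (2;(1,1,1))
  P = {2,4}:  v_{2} + v_{4} = v_{1} + v_{3} + 2·v_{10}  ⇒ sig = (2;(1,1,2))
  P = {0,2}:  v_{0} + v_{2} = v_{3} + 2·v_{8}  ⇒ sig = (2;(1,2))
  P = {0,1,4}:  v_{0} + v_{1} + v_{4} = 0  ⇒ sig = (3;())
  P = {0,1,10}:  v_{0} + v_{1} + v_{10} = v_{8}  ⇒ sig = (3;(1))
  P = {1,4,6}:  v_{1} + v_{4} + v_{6} = v_{9}  ⇒ sig = (3;(1))
  P = {1,6,7}:  v_{1} + v_{6} + v_{7} = v_{5}  ⇒ sig = (3;(1))
  P = {1,3,8,10}:  v_{1} + v_{3} + v_{8} + v_{10} = v_{2}  ⇒ sig = (4;(1))

so the primitive-relation signature multiset is
    (2;())
    (2;())
    (2;(1))
    (2;(1))
    (2;(1))
    (2;(1))
    (2;(1))
    (2;(1,1))
    (2;(1,1))
    (2;(1,1))
    (2;(1,1))
    (2;(1,1))
    (2;(1,1,1))
    (2;(1,1,1))
    (2;(1,1,1))
    (2;(1,1,2))
    (2;(1,2))
    (3;())
    (3;(1))
    (3;(1))
    (3;(1))
    (4;(1))


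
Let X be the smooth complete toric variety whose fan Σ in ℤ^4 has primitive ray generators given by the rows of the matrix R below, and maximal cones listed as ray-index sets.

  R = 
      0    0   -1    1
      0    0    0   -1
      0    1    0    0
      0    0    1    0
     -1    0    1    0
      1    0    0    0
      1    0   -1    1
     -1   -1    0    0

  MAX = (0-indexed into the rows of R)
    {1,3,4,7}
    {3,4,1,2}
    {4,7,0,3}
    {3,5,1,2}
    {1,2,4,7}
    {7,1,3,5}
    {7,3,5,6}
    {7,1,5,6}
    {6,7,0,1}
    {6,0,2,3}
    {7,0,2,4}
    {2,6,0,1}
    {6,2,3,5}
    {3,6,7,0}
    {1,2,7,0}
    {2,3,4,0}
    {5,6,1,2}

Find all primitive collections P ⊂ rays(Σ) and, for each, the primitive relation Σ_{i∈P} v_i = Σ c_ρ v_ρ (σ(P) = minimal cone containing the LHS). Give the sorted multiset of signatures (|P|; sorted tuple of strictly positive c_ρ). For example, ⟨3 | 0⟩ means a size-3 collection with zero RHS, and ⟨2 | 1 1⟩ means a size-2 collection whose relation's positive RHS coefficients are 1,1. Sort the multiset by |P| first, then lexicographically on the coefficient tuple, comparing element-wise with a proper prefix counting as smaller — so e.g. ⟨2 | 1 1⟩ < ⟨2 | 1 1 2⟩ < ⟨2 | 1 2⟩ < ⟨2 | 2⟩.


The 9 primitive collections of Σ (r=8, n=4):

  {0,5}:  v_{0} + v_{5} = v_{6} — sig = ⟨2 | 1⟩
  {4,5}:  v_{4} + v_{5} = v_{3} — sig = ⟨2 | 1⟩
  {4,6}:  v_{4} + v_{6} = v_{0} + v_{3} — sig = ⟨2 | 1 1⟩
  {0,1,3}:  v_{0} + v_{1} + v_{3} = 0 — sig = ⟨3 | 0⟩
  {2,5,7}:  v_{2} + v_{5} + v_{7} = 0 — sig = ⟨3 | 0⟩
  {1,3,6}:  v_{1} + v_{3} + v_{6} = v_{5} — sig = ⟨3 | 1⟩
  {2,3,7}:  v_{2} + v_{3} + v_{7} = v_{4} — sig = ⟨3 | 1⟩
  {2,6,7}:  v_{2} + v_{6} + v_{7} = v_{0} — sig = ⟨3 | 1⟩
  {0,1,4}:  v_{0} + v_{1} + v_{4} = v_{2} + v_{7} — sig = ⟨3 | 1 1⟩

Signatures (|P|; sorted positive RHS coefficients), sorted:
    ⟨2 | 1⟩
    ⟨2 | 1⟩
    ⟨2 | 1 1⟩
    ⟨3 | 0⟩
    ⟨3 | 0⟩
    ⟨3 | 1⟩
    ⟨3 | 1⟩
    ⟨3 | 1⟩
    ⟨3 | 1 1⟩


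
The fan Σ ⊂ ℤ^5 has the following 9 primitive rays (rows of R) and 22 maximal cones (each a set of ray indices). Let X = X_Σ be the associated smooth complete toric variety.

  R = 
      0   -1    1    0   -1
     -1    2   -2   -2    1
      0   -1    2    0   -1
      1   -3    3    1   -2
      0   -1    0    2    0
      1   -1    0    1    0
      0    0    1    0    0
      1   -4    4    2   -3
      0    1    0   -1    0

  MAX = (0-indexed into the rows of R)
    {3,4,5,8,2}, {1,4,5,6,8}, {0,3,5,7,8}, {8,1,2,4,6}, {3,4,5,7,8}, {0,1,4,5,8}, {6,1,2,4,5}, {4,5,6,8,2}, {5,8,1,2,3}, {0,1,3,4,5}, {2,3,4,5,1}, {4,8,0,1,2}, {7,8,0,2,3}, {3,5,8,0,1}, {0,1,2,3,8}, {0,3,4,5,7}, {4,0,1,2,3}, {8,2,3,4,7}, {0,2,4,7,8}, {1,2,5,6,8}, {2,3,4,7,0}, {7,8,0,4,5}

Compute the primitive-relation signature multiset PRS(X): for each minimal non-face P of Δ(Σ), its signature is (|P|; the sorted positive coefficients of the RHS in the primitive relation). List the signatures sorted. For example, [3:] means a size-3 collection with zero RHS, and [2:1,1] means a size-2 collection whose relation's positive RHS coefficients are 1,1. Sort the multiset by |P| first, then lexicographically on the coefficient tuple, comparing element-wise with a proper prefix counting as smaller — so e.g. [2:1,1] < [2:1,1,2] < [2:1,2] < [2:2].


Σ has 9 primitive collections:

  • {0,6}:  v_{0} + v_{6} = v_{2} ; sig = [2:1]
  • {6,7}:  v_{6} + v_{7} = v_{2} + v_{3} + v_{4} + v_{8} ; sig = [2:1,1,1,1]
  • {3,6}:  v_{3} + v_{6} = 2·v_{2} + v_{5} ; sig = [2:1,2]
  • {1,7}:  v_{1} + v_{7} = 2·v_{0} ; sig = [2:2]
  • {0,2,5}:  v_{0} + v_{2} + v_{5} = v_{3} ; sig = [3:1]
  • {2,5,7}:  v_{2} + v_{5} + v_{7} = 2·v_{3} + v_{4} + v_{8} ; sig = [3:1,1,2]
  • {0,3,4,8}:  v_{0} + v_{3} + v_{4} + v_{8} = v_{7} ; sig = [4:1]
  • {1,3,4,8}:  v_{1} + v_{3} + v_{4} + v_{8} = v_{0} ; sig = [4:1]
  • {1,2,4,5,8}:  v_{1} + v_{2} + v_{4} + v_{5} + v_{8} = 0 ; sig = [5:]

Signatures (|P|; sorted positive RHS coefficients), sorted:
{ [2:1],  [2:1,1,1,1],  [2:1,2],  [2:2],  [3:1],  [3:1,1,2],  [4:1] ×2,  [5:] }


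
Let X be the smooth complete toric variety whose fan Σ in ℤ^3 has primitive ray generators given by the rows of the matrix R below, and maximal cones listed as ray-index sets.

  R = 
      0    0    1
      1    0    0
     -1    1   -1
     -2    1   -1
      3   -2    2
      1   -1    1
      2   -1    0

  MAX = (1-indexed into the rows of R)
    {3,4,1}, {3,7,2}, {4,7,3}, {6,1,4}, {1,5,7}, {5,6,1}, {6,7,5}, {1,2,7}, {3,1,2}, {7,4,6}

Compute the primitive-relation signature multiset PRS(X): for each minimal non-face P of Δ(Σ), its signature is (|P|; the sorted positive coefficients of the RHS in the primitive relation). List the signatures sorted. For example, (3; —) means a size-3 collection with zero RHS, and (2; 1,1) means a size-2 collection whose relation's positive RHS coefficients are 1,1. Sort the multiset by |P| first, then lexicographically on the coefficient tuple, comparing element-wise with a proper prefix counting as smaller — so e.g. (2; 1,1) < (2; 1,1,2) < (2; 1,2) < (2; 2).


9 minimal non-faces of Δ(Σ) (on 7 rays):

  {3,6}:  v_{3} + v_{6} = 0 — sig = (2; —)
  {2,4}:  v_{2} + v_{4} = v_{3} — sig = (2; 1)
  {4,5}:  v_{4} + v_{5} = v_{6} — sig = (2; 1)
  {2,6}:  v_{2} + v_{6} = v_{1} + v_{7} — sig = (2; 1,1)
  {3,5}:  v_{3} + v_{5} = v_{1} + v_{7} — sig = (2; 1,1)
  {2,5}:  v_{2} + v_{5} = 2·v_{1} + 2·v_{7} — sig = (2; 2,2)
  {1,4,7}:  v_{1} + v_{4} + v_{7} = 0 — sig = (3; —)
  {1,3,7}:  v_{1} + v_{3} + v_{7} = v_{2} — sig = (3; 1)
  {1,6,7}:  v_{1} + v_{6} + v_{7} = v_{5} — sig = (3; 1)

Signatures (|P|; sorted positive RHS coefficients), sorted:
    |P|=2: 6 collections, coeffs (), (1), (1), (1,1), (1,1), (2,2)
    |P|=3: 3 collections, coeffs (), (1), (1)


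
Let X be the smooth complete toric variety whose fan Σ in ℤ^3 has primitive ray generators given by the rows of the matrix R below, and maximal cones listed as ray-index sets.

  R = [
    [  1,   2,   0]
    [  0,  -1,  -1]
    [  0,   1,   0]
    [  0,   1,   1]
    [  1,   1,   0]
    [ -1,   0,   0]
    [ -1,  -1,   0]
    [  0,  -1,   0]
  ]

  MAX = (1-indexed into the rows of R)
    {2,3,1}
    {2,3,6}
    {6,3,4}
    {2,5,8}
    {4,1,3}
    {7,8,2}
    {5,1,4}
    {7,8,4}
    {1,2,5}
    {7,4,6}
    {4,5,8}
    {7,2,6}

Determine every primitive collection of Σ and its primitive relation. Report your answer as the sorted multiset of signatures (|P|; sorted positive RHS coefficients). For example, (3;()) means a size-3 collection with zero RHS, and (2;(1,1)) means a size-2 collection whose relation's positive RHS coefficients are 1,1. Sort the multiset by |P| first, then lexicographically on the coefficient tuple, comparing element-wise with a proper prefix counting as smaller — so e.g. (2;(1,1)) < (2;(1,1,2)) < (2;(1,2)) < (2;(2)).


The 10 primitive collections of Σ (r=8, n=3):

  P = {2,4}:  v_{2} + v_{4} = 0  →  sig = (2;())
  P = {3,8}:  v_{3} + v_{8} = 0  →  sig = (2;())
  P = {5,7}:  v_{5} + v_{7} = 0  →  sig = (2;())
  P = {1,7}:  v_{1} + v_{7} = v_{3}  →  sig = (2;(1))
  P = {1,8}:  v_{1} + v_{8} = v_{5}  →  sig = (2;(1))
  P = {3,5}:  v_{3} + v_{5} = v_{1}  →  sig = (2;(1))
  P = {3,7}:  v_{3} + v_{7} = v_{6}  →  sig = (2;(1))
  P = {5,6}:  v_{5} + v_{6} = v_{3}  →  sig = (2;(1))
  P = {6,8}:  v_{6} + v_{8} = v_{7}  →  sig = (2;(1))
  P = {1,6}:  v_{1} + v_{6} = 2·v_{3}  →  sig = (2;(2))

Sorted signature multiset PRS(X):
{ (2;()) ×3,  (2;(1)) ×6,  (2;(2)) }


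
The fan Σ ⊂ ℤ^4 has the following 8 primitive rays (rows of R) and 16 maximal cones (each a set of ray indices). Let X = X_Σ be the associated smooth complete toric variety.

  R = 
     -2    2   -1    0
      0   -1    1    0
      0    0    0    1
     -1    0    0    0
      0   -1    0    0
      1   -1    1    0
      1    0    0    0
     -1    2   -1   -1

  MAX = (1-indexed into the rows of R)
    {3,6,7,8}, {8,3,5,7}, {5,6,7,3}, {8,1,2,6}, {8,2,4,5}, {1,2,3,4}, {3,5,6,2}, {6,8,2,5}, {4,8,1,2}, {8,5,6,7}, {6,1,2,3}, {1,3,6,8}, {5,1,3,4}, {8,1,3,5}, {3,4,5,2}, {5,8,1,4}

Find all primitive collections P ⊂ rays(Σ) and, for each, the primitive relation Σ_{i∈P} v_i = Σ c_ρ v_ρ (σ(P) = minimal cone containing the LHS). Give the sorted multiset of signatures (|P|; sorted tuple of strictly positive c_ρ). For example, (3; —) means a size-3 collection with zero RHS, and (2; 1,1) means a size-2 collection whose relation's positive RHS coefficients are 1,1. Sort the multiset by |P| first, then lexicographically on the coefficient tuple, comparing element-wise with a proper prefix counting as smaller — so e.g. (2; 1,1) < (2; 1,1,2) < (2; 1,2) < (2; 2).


Primitive collections (9):

  {4,7}:  v_{4} + v_{7} = 0 ; sig = (2; —)
  {2,7}:  v_{2} + v_{7} = v_{6} ; sig = (2; 1)
  {4,6}:  v_{4} + v_{6} = v_{2} ; sig = (2; 1)
  {1,7}:  v_{1} + v_{7} = v_{3} + v_{8} ; sig = (2; 1,1)
  {1,5,6}:  v_{1} + v_{5} + v_{6} = v_{4} ; sig = (3; 1)
  {3,4,8}:  v_{3} + v_{4} + v_{8} = v_{1} ; sig = (3; 1)
  {2,3,8}:  v_{2} + v_{3} + v_{8} = v_{1} + v_{6} ; sig = (3; 1,1)
  {1,2,5}:  v_{1} + v_{2} + v_{5} = 2·v_{4} ; sig = (3; 2)
  {3,5,6,8}:  v_{3} + v_{5} + v_{6} + v_{8} = 0 ; sig = (4; —)

Signatures (|P|; sorted positive RHS coefficients), sorted:
    (2; —)
    (2; 1)
    (2; 1)
    (2; 1,1)
    (3; 1)
    (3; 1)
    (3; 1,1)
    (3; 2)
    (4; —)


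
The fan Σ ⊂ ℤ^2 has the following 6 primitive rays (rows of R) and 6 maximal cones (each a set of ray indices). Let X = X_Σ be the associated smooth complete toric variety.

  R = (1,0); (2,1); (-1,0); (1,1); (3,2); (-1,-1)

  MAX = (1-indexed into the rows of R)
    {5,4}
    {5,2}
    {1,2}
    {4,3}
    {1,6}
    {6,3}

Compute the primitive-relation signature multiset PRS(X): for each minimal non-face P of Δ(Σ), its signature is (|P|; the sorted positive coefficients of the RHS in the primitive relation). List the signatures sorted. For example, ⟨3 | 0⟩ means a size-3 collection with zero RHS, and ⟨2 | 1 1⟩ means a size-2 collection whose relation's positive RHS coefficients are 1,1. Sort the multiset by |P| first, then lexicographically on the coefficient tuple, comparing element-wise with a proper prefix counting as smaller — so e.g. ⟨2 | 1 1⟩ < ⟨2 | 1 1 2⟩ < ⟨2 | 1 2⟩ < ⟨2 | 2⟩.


|primitive collections| = 9. Relations:

  P={1,3}:  v_{1} + v_{3} = 0  ⟹  sig = ⟨2 | 0⟩
  P={4,6}:  v_{4} + v_{6} = 0  ⟹  sig = ⟨2 | 0⟩
  P={1,4}:  v_{1} + v_{4} = v_{2}  ⟹  sig = ⟨2 | 1⟩
  P={2,3}:  v_{2} + v_{3} = v_{4}  ⟹  sig = ⟨2 | 1⟩
  P={2,4}:  v_{2} + v_{4} = v_{5}  ⟹  sig = ⟨2 | 1⟩
  P={2,6}:  v_{2} + v_{6} = v_{1}  ⟹  sig = ⟨2 | 1⟩
  P={5,6}:  v_{5} + v_{6} = v_{2}  ⟹  sig = ⟨2 | 1⟩
  P={1,5}:  v_{1} + v_{5} = 2·v_{2}  ⟹  sig = ⟨2 | 2⟩
  P={3,5}:  v_{3} + v_{5} = 2·v_{4}  ⟹  sig = ⟨2 | 2⟩

Hence PRS(X_Σ) =
{ ⟨2 | 0⟩ ×2,  ⟨2 | 1⟩ ×5,  ⟨2 | 2⟩ ×2 }


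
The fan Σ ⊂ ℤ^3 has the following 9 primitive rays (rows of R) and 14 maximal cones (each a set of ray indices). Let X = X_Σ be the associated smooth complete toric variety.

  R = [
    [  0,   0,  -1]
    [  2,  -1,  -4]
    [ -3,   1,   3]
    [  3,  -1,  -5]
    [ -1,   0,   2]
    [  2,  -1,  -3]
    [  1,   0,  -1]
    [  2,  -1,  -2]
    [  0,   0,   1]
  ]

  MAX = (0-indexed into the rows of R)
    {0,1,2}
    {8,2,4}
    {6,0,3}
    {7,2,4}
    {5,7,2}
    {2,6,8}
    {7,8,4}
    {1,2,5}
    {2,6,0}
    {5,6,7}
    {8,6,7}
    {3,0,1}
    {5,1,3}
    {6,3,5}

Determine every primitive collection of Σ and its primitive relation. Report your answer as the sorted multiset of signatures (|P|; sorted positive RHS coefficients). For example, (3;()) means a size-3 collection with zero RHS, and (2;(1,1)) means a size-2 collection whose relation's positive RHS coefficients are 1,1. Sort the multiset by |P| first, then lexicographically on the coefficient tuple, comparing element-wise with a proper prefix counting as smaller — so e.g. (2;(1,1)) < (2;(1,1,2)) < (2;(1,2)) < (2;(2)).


Σ has 18 primitive collections:

  P={0,8}:  v_{0} + v_{8} = 0 ; sig = (2;())
  P={0,5}:  v_{0} + v_{5} = v_{1} ; sig = (2;(1))
  P={0,7}:  v_{0} + v_{7} = v_{5} ; sig = (2;(1))
  P={1,6}:  v_{1} + v_{6} = v_{3} ; sig = (2;(1))
  P={1,8}:  v_{1} + v_{8} = v_{5} ; sig = (2;(1))
  P={3,4}:  v_{3} + v_{4} = v_{5} ; sig = (2;(1))
  P={4,6}:  v_{4} + v_{6} = v_{8} ; sig = (2;(1))
  P={5,8}:  v_{5} + v_{8} = v_{7} ; sig = (2;(1))
  P={0,4}:  v_{0} + v_{4} = v_{2} + v_{7} ; sig = (2;(1,1))
  P={3,8}:  v_{3} + v_{8} = v_{5} + v_{6} ; sig = (2;(1,1))
  P={1,4}:  v_{1} + v_{4} = v_{2} + v_{5} + v_{7} ; sig = (2;(1,1,1))
  P={3,7}:  v_{3} + v_{7} = 2·v_{5} + v_{6} ; sig = (2;(1,2))
  P={4,5}:  v_{4} + v_{5} = v_{2} + 2·v_{7} ; sig = (2;(1,2))
  P={1,7}:  v_{1} + v_{7} = 2·v_{5} ; sig = (2;(2))
  P={2,3}:  v_{2} + v_{3} = 2·v_{0} ; sig = (2;(2))
  P={2,6,7}:  v_{2} + v_{6} + v_{7} = 0 ; sig = (3;())
  P={2,5,6}:  v_{2} + v_{5} + v_{6} = v_{0} ; sig = (3;(1))
  P={2,7,8}:  v_{2} + v_{7} + v_{8} = v_{4} ; sig = (3;(1))

so the primitive-relation signature multiset is
    |P|=2: 15 collections, coeffs (), (1), (1), (1), (1), (1), (1), (1), (1,1), (1,1), (1,1,1), (1,2), (1,2), (2), (2)
    |P|=3: 3 collections, coeffs (), (1), (1)


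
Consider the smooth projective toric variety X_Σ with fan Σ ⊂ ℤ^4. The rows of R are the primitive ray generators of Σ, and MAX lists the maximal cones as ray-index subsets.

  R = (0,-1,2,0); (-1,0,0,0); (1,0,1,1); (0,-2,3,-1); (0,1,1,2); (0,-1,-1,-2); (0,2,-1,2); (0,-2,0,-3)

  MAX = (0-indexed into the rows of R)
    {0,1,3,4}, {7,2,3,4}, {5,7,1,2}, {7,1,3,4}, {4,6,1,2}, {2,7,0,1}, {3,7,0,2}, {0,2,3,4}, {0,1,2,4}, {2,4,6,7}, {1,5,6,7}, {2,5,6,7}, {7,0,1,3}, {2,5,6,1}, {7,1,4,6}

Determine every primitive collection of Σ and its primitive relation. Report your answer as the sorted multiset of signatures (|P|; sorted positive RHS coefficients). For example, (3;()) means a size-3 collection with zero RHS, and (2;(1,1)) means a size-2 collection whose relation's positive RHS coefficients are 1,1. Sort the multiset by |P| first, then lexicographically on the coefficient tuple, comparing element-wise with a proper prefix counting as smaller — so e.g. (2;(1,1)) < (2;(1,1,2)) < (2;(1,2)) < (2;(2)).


Minimal non-faces — 9 found among 8 rays, 15 max cones:

  P={4,5}:  v_{4} + v_{5} = 0  ⟹  sig = (2;())
  P={0,6}:  v_{0} + v_{6} = v_{4}  ⟹  sig = (2;(1))
  P={3,5}:  v_{3} + v_{5} = v_{0} + v_{7}  ⟹  sig = (2;(1,1))
  P={0,5}:  v_{0} + v_{5} = v_{1} + v_{2} + v_{7}  ⟹  sig = (2;(1,1,1))
  P={3,6}:  v_{3} + v_{6} = 2·v_{4} + v_{7}  ⟹  sig = (2;(1,2))
  P={0,4,7}:  v_{0} + v_{4} + v_{7} = v_{3}  ⟹  sig = (3;(1))
  P={1,2,3}:  v_{1} + v_{2} + v_{3} = 2·v_{0}  ⟹  sig = (3;(2))
  P={1,2,6,7}:  v_{1} + v_{2} + v_{6} + v_{7} = 0  ⟹  sig = (4;())
  P={1,2,4,7}:  v_{1} + v_{2} + v_{4} + v_{7} = v_{0}  ⟹  sig = (4;(1))

Signatures (|P|; sorted positive RHS coefficients), sorted:
    |P|=2: 5 collections, coeffs (), (1), (1,1), (1,1,1), (1,2)
    |P|=3: 2 collections, coeffs (1), (2)
    |P|=4: 2 collections, coeffs (), (1)


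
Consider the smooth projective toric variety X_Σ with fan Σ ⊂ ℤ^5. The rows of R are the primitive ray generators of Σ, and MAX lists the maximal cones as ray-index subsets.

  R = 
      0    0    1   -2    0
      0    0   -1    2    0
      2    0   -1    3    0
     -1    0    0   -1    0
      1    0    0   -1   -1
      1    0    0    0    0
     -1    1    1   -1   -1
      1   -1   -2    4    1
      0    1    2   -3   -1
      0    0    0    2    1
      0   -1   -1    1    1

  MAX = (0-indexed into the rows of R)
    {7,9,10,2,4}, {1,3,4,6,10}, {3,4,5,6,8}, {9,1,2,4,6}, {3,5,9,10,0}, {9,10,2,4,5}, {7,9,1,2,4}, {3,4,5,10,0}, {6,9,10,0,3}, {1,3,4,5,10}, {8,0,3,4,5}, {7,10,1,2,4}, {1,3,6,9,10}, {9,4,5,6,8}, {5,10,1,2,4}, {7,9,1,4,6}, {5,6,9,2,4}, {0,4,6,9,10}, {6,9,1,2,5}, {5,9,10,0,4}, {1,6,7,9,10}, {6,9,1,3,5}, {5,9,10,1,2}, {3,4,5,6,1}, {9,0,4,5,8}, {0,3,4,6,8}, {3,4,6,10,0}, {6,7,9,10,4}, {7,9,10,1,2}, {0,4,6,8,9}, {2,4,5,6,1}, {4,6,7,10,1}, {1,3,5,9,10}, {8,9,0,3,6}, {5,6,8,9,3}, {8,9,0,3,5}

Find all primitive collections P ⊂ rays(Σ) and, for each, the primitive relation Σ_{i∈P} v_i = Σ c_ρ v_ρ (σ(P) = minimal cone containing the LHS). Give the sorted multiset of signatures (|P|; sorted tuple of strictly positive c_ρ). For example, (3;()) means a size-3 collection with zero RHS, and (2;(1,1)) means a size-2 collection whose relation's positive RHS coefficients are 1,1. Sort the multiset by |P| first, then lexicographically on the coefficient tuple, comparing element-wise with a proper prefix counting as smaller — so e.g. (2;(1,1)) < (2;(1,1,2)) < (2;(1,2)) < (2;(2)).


Δ(Σ) — 11 vertices, 17 min non-faces:

  P = {0,1}:  v_{0} + v_{1} = 0  →  sig = (2;())
  P = {8,10}:  v_{8} + v_{10} = v_{0}  →  sig = (2;(1))
  P = {1,8}:  v_{1} + v_{8} = v_{5} + v_{6}  →  sig = (2;(1,1))
  P = {2,3}:  v_{2} + v_{3} = v_{1} + v_{5}  →  sig = (2;(1,1))
  P = {3,7}:  v_{3} + v_{7} = v_{1} + v_{10}  →  sig = (2;(1,1))
  P = {5,7}:  v_{5} + v_{7} = v_{2} + v_{10}  →  sig = (2;(1,1))
  P = {7,8}:  v_{7} + v_{8} = v_{4} + v_{9}  →  sig = (2;(1,1))
  P = {0,2}:  v_{0} + v_{2} = v_{4} + v_{5} + v_{9}  →  sig = (2;(1,1,1))
  P = {0,7}:  v_{0} + v_{7} = v_{4} + v_{9} + v_{10}  →  sig = (2;(1,1,1))
  P = {2,8}:  v_{2} + v_{8} = v_{4} + 2·v_{5} + v_{6} + v_{9}  →  sig = (2;(1,1,1,2))
  P = {3,4,9}:  v_{3} + v_{4} + v_{9} = 0  →  sig = (3;())
  P = {5,6,10}:  v_{5} + v_{6} + v_{10} = 0  →  sig = (3;())
  P = {0,5,6}:  v_{0} + v_{5} + v_{6} = v_{8}  →  sig = (3;(1))
  P = {2,6,10}:  v_{2} + v_{6} + v_{10} = v_{1} + v_{4} + v_{9}  →  sig = (3;(1,1,1))
  P = {2,6,7}:  v_{2} + v_{6} + v_{7} = 2·v_{1} + 2·v_{4} + 2·v_{9}  →  sig = (3;(2,2,2))
  P = {1,4,5,9}:  v_{1} + v_{4} + v_{5} + v_{9} = v_{2}  →  sig = (4;(1))
  P = {1,4,9,10}:  v_{1} + v_{4} + v_{9} + v_{10} = v_{7}  →  sig = (4;(1))

so the primitive-relation signature multiset is
    (2;())
    (2;(1))
    (2;(1,1))
    (2;(1,1))
    (2;(1,1))
    (2;(1,1))
    (2;(1,1))
    (2;(1,1,1))
    (2;(1,1,1))
    (2;(1,1,1,2))
    (3;())
    (3;())
    (3;(1))
    (3;(1,1,1))
    (3;(2,2,2))
    (4;(1))
    (4;(1))


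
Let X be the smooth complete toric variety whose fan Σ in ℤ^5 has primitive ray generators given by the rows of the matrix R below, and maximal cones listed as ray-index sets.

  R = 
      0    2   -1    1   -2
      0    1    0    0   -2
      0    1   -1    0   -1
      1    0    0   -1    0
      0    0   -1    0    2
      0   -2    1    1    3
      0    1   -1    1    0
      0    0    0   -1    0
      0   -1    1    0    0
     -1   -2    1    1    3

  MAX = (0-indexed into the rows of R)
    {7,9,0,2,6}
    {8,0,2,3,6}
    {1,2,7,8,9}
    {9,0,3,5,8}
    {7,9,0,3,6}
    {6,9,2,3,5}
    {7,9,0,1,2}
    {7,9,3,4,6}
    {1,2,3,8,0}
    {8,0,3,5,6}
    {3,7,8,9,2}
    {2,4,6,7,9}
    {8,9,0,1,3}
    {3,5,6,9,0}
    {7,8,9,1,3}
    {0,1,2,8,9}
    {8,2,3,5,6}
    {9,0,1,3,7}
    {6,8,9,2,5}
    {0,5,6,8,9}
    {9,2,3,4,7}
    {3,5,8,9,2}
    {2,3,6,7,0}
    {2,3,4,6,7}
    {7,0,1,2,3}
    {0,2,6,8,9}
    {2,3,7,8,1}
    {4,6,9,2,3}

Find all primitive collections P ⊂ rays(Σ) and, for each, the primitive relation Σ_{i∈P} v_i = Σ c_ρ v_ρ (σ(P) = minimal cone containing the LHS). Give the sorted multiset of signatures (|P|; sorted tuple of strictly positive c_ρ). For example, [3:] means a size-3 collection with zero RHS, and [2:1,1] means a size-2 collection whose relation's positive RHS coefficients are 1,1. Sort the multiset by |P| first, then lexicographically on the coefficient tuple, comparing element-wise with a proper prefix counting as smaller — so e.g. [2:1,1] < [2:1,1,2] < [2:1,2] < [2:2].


14 collections generate NE(X_Σ); each relation:

  P = {1,6}:  v_{1} + v_{6} = v_{0} — sig = [2:1]
  P = {1,4}:  v_{1} + v_{4} = v_{6} + v_{7} — sig = [2:1,1]
  P = {5,7}:  v_{5} + v_{7} = v_{3} + v_{9} — sig = [2:1,1]
  P = {4,8}:  v_{4} + v_{8} = v_{2} + v_{3} + v_{9} — sig = [2:1,1,1]
  P = {1,5}:  v_{1} + v_{5} = v_{0} + v_{3} + v_{8} + v_{9} — sig = [2:1,1,1,1]
  P = {4,5}:  v_{4} + v_{5} = v_{2} + 2·v_{3} + v_{6} + 2·v_{9} — sig = [2:1,1,2,2]
  P = {0,4}:  v_{0} + v_{4} = 2·v_{6} + v_{7} — sig = [2:1,2]
  P = {6,7,8}:  v_{6} + v_{7} + v_{8} = 0 — sig = [3:]
  P = {0,7,8}:  v_{0} + v_{7} + v_{8} = v_{1} — sig = [3:1]
  P = {0,2,5}:  v_{0} + v_{2} + v_{5} = 2·v_{6} + v_{8} — sig = [3:1,2]
  P = {1,2,3,9}:  v_{1} + v_{2} + v_{3} + v_{9} = 0 — sig = [4:]
  P = {0,2,3,9}:  v_{0} + v_{2} + v_{3} + v_{9} = v_{6} — sig = [4:1]
  P = {3,6,8,9}:  v_{3} + v_{6} + v_{8} + v_{9} = v_{5} — sig = [4:1]
  P = {2,3,6,7,9}:  v_{2} + v_{3} + v_{6} + v_{7} + v_{9} = v_{4} — sig = [5:1]

Signatures (|P|; sorted positive RHS coefficients), sorted:
{ [2:1],  [2:1,1] ×2,  [2:1,1,1],  [2:1,1,1,1],  [2:1,1,2,2],  [2:1,2],  [3:],  [3:1],  [3:1,2],  [4:],  [4:1] ×2,  [5:1] }


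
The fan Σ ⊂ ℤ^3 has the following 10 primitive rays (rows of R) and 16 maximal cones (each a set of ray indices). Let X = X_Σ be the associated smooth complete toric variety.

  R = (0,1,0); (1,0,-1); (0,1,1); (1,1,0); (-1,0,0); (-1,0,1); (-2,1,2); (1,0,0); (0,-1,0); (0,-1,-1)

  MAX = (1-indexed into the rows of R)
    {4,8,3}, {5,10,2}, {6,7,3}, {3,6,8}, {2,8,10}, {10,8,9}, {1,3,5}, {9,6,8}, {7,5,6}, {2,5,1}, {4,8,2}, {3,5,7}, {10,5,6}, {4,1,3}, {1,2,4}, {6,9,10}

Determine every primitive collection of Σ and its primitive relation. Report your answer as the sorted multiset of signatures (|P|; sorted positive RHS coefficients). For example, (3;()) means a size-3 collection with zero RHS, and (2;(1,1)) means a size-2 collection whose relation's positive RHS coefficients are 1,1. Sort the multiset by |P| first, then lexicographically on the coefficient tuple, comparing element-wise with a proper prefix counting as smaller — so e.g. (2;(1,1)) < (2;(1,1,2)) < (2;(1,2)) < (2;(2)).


23 minimal non-faces of Δ(Σ) (on 10 rays):

  {1,9}:  v_{1} + v_{9} = 0  →  sig = (2;())
  {2,6}:  v_{2} + v_{6} = 0  →  sig = (2;())
  {3,10}:  v_{3} + v_{10} = 0  →  sig = (2;())
  {5,8}:  v_{5} + v_{8} = 0  →  sig = (2;())
  {1,8}:  v_{1} + v_{8} = v_{4}  →  sig = (2;(1))
  {2,3}:  v_{2} + v_{3} = v_{4}  →  sig = (2;(1))
  {4,5}:  v_{4} + v_{5} = v_{1}  →  sig = (2;(1))
  {4,6}:  v_{4} + v_{6} = v_{3}  →  sig = (2;(1))
  {4,9}:  v_{4} + v_{9} = v_{8}  →  sig = (2;(1))
  {4,10}:  v_{4} + v_{10} = v_{2}  →  sig = (2;(1))
  {1,6}:  v_{1} + v_{6} = v_{3} + v_{5}  →  sig = (2;(1,1))
  {1,10}:  v_{1} + v_{10} = v_{2} + v_{5}  →  sig = (2;(1,1))
  {2,7}:  v_{2} + v_{7} = v_{3} + v_{5}  →  sig = (2;(1,1))
  {2,9}:  v_{2} + v_{9} = v_{8} + v_{10}  →  sig = (2;(1,1))
  {3,9}:  v_{3} + v_{9} = v_{6} + v_{8}  →  sig = (2;(1,1))
  {5,9}:  v_{5} + v_{9} = v_{6} + v_{10}  →  sig = (2;(1,1))
  {7,8}:  v_{7} + v_{8} = v_{3} + v_{6}  →  sig = (2;(1,1))
  {7,10}:  v_{7} + v_{10} = v_{5} + v_{6}  →  sig = (2;(1,1))
  {4,7}:  v_{4} + v_{7} = 2·v_{3} + v_{5}  →  sig = (2;(1,2))
  {7,9}:  v_{7} + v_{9} = 2·v_{6}  →  sig = (2;(2))
  {1,7}:  v_{1} + v_{7} = 2·v_{3} + 2·v_{5}  →  sig = (2;(2,2))
  {3,5,6}:  v_{3} + v_{5} + v_{6} = v_{7}  →  sig = (3;(1))
  {6,8,10}:  v_{6} + v_{8} + v_{10} = v_{9}  →  sig = (3;(1))

so the primitive-relation signature multiset is
[(2;()), (2;()), (2;()), (2;()), (2;(1)), (2;(1)), (2;(1)), (2;(1)), (2;(1)), (2;(1)), (2;(1,1)), (2;(1,1)), (2;(1,1)), (2;(1,1)), (2;(1,1)), (2;(1,1)), (2;(1,1)), (2;(1,1)), (2;(1,2)), (2;(2)), (2;(2,2)), (3;(1)), (3;(1))]


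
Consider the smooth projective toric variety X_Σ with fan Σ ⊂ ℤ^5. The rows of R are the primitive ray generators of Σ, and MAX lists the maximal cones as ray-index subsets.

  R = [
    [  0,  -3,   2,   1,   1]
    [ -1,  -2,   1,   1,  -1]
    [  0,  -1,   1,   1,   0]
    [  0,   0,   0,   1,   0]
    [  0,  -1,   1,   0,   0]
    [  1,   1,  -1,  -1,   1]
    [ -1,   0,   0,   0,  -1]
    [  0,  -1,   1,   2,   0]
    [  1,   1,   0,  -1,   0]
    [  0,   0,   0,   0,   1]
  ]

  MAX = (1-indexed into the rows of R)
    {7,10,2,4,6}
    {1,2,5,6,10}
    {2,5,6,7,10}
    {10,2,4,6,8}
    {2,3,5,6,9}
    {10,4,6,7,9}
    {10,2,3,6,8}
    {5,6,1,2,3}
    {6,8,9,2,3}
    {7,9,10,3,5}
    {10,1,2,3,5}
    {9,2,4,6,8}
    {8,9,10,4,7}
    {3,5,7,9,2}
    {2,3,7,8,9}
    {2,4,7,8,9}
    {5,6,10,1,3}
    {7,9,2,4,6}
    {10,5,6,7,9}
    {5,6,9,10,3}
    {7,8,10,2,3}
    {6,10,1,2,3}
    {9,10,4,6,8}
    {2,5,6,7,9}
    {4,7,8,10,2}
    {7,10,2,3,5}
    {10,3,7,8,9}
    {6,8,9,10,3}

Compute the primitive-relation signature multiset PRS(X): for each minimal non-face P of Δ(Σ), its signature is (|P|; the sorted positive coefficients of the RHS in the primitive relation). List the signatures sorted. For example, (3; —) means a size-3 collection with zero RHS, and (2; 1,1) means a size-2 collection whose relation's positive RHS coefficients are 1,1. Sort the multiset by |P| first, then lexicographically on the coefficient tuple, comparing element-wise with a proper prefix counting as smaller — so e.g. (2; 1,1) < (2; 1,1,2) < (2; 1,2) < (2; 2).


Primitive collections (11):

  {3,4}:  v_{3} + v_{4} = v_{8} ; sig = (2; 1)
  {4,5}:  v_{4} + v_{5} = v_{3} ; sig = (2; 1)
  {1,7}:  v_{1} + v_{7} = v_{2} + v_{5} + v_{10} ; sig = (2; 1,1,1)
  {1,4}:  v_{1} + v_{4} = v_{2} + 2·v_{3} + v_{6} + v_{10} ; sig = (2; 1,1,1,2)
  {1,8}:  v_{1} + v_{8} = v_{2} + 3·v_{3} + v_{6} + v_{10} ; sig = (2; 1,1,1,3)
  {1,9}:  v_{1} + v_{9} = v_{3} + 2·v_{5} + v_{6} ; sig = (2; 1,1,2)
  {5,8}:  v_{5} + v_{8} = 2·v_{3} ; sig = (2; 2)
  {3,6,7}:  v_{3} + v_{6} + v_{7} = 0 ; sig = (3; —)
  {2,9,10}:  v_{2} + v_{9} + v_{10} = v_{5} ; sig = (3; 1)
  {6,7,8}:  v_{6} + v_{7} + v_{8} = v_{4} ; sig = (3; 1)
  {2,3,5,6,10}:  v_{2} + v_{3} + v_{5} + v_{6} + v_{10} = v_{1} ; sig = (5; 1)

so the primitive-relation signature multiset is
    (2; 1)
    (2; 1)
    (2; 1,1,1)
    (2; 1,1,1,2)
    (2; 1,1,1,3)
    (2; 1,1,2)
    (2; 2)
    (3; —)
    (3; 1)
    (3; 1)
    (5; 1)


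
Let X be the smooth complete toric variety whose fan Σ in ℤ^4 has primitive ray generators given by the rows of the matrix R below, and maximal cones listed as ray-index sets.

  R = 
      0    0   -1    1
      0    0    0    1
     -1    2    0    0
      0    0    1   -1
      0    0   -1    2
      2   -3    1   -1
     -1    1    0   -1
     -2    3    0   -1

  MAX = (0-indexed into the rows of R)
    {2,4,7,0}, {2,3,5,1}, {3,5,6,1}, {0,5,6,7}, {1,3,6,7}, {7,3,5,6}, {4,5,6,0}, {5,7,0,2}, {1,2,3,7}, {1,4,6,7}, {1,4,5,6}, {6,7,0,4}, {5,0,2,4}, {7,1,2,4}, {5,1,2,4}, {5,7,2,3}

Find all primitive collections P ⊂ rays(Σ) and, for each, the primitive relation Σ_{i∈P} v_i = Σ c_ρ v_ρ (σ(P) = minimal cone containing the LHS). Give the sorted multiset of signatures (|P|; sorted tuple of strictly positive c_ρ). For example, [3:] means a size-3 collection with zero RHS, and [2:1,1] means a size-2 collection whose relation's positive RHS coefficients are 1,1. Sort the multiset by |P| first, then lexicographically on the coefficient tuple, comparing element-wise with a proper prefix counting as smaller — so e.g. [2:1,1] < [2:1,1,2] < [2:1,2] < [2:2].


6 collections generate NE(X_Σ); each relation:

  P={0,3}:  v_{0} + v_{3} = 0  →  sig = [2:]
  P={0,1}:  v_{0} + v_{1} = v_{4}  →  sig = [2:1]
  P={2,6}:  v_{2} + v_{6} = v_{7}  →  sig = [2:1]
  P={3,4}:  v_{3} + v_{4} = v_{1}  →  sig = [2:1]
  P={4,5,7}:  v_{4} + v_{5} + v_{7} = 0  →  sig = [3:]
  P={1,5,7}:  v_{1} + v_{5} + v_{7} = v_{3}  →  sig = [3:1]

Signatures (|P|; sorted positive RHS coefficients), sorted:
    [2:]
    [2:1]
    [2:1]
    [2:1]
    [3:]
    [3:1]


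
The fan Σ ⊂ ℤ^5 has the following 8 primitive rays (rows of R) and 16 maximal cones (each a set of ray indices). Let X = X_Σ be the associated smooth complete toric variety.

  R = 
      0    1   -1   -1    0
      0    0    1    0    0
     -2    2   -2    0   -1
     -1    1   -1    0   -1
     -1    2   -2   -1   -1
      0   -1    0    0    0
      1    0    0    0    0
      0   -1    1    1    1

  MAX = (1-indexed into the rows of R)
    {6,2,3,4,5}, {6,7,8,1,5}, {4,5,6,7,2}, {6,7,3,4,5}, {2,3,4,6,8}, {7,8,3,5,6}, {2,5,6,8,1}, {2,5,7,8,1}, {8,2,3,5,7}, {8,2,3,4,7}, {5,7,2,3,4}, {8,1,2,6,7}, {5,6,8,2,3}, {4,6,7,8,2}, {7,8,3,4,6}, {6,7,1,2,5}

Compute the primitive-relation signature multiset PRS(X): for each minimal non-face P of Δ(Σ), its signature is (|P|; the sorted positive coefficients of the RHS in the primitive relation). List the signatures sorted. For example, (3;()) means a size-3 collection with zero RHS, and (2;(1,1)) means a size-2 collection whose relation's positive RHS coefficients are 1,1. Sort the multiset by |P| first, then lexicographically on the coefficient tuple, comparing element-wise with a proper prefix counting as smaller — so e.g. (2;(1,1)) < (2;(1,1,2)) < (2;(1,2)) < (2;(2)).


The 5 primitive collections of Σ (r=8, n=5):

  • {1,4}:  v_{1} + v_{4} = v_{5}  ⇒ sig = (2;(1))
  • {1,3}:  v_{1} + v_{3} = 2·v_{5} + v_{8}  ⇒ sig = (2;(1,2))
  • {4,5,8}:  v_{4} + v_{5} + v_{8} = v_{3}  ⇒ sig = (3;(1))
  • {2,3,6,7}:  v_{2} + v_{3} + v_{6} + v_{7} = v_{4}  ⇒ sig = (4;(1))
  • {2,5,6,7,8}:  v_{2} + v_{5} + v_{6} + v_{7} + v_{8} = 0  ⇒ sig = (5;())

so the primitive-relation signature multiset is
[(2;(1)), (2;(1,2)), (3;(1)), (4;(1)), (5;())]
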